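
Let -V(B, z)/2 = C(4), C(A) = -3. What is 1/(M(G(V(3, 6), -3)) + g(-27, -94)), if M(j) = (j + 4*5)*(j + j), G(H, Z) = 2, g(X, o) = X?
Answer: 1/61 ≈ 0.016393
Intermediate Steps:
V(B, z) = 6 (V(B, z) = -2*(-3) = 6)
M(j) = 2*j*(20 + j) (M(j) = (j + 20)*(2*j) = (20 + j)*(2*j) = 2*j*(20 + j))
1/(M(G(V(3, 6), -3)) + g(-27, -94)) = 1/(2*2*(20 + 2) - 27) = 1/(2*2*22 - 27) = 1/(88 - 27) = 1/61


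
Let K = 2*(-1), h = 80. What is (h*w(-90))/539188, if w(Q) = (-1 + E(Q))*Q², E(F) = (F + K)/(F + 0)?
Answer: 3600/134797 ≈ 0.026707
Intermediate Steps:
K = -2
E(F) = (-2 + F)/F (E(F) = (F - 2)/(F + 0) = (-2 + F)/F)
w(Q) = Q²*(-1 + (-2 + Q)/Q) (w(Q) = (-1 + (-2 + Q)/Q)*Q² = Q²*(-1 + (-2 + Q)/Q))
(h*w(-90))/539188 = (80*(-2*(-90)))/539188 = (80*180)*(1/539188) = 14400*(1/539188) = 3600/134797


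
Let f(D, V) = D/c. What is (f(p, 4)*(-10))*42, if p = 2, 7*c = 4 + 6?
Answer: -588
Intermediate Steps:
c = 10/7 (c = (4 + 6)/7 = (⅐)*10 = 10/7 ≈ 1.4286)
f(D, V) = 7*D/10 (f(D, V) = D/(10/7) = D*(7/10) = 7*D/10)
(f(p, 4)*(-10))*42 = (((7/10)*2)*(-10))*42 = ((7/5)*(-10))*42 = -14*42 = -588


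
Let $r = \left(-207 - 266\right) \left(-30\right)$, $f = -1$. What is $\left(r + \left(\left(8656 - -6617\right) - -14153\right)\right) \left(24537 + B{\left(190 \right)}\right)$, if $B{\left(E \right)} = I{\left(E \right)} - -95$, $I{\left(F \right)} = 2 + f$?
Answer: $1074392928$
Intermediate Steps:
$I{\left(F \right)} = 1$ ($I{\left(F \right)} = 2 - 1 = 1$)
$B{\left(E \right)} = 96$ ($B{\left(E \right)} = 1 - -95 = 1 + 95 = 96$)
$r = 14190$ ($r = \left(-473\right) \left(-30\right) = 14190$)
$\left(r + \left(\left(8656 - -6617\right) - -14153\right)\right) \left(24537 + B{\left(190 \right)}\right) = \left(14190 + \left(\left(8656 - -6617\right) - -14153\right)\right) \left(24537 + 96\right) = \left(14190 + \left(\left(8656 + 6617\right) + 14153\right)\right) 24633 = \left(14190 + \left(15273 + 14153\right)\right) 24633 = \left(14190 + 29426\right) 24633 = 43616 \cdot 24633 = 1074392928$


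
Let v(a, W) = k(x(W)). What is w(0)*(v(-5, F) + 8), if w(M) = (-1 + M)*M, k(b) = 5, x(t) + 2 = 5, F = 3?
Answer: 0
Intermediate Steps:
x(t) = 3 (x(t) = -2 + 5 = 3)
v(a, W) = 5
w(M) = M*(-1 + M)
w(0)*(v(-5, F) + 8) = (0*(-1 + 0))*(5 + 8) = (0*(-1))*13 = 0*13 = 0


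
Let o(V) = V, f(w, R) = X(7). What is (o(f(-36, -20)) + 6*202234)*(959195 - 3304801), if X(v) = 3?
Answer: -2846174739642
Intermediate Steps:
f(w, R) = 3
(o(f(-36, -20)) + 6*202234)*(959195 - 3304801) = (3 + 6*202234)*(959195 - 3304801) = (3 + 1213404)*(-2345606) = 1213407*(-2345606) = -2846174739642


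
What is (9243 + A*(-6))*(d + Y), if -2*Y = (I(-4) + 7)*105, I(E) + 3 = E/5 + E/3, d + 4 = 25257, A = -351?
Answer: 285484095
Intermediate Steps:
d = 25253 (d = -4 + 25257 = 25253)
I(E) = -3 + 8*E/15 (I(E) = -3 + (E/5 + E/3) = -3 + 8*E/15)
Y = -98 (Y = -((-3 + (8/15)*(-4)) + 7)*105/2 = -((-3 - 32/15) + 7)*105/2 = -(-77/15 + 7)*105/2 = -14*105/15 = -½*196 = -98)
(9243 + A*(-6))*(d + Y) = (9243 - 351*(-6))*(25253 - 98) = (9243 + 2106)*25155 = 11349*25155 = 285484095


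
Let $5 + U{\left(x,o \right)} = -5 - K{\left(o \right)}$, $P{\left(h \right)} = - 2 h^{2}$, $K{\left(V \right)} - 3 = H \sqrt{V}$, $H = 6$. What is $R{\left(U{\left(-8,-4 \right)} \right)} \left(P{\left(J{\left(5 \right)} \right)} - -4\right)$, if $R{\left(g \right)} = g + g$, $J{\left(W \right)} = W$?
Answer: $1196 + 1104 i \approx 1196.0 + 1104.0 i$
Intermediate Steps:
$K{\left(V \right)} = 3 + 6 \sqrt{V}$
$U{\left(x,o \right)} = -13 - 6 \sqrt{o}$ ($U{\left(x,o \right)} = -5 - \left(8 + 6 \sqrt{o}\right) = -13 - 6 \sqrt{o}$)
$R{\left(g \right)} = 2 g$
$R{\left(U{\left(-8,-4 \right)} \right)} \left(P{\left(J{\left(5 \right)} \right)} - -4\right) = 2 \left(-13 - 6 \sqrt{-4}\right) \left(- 2 \cdot 5^{2} - -4\right) = 2 \left(-13 - 6 \cdot 2 i\right) \left(\left(-2\right) 25 + 4\right) = 2 \left(-13 - 12 i\right) \left(-50 + 4\right) = \left(-26 - 24 i\right) \left(-46\right) = 1196 + 1104 i$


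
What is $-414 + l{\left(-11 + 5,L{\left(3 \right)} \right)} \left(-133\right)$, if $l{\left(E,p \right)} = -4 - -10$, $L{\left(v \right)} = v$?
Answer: $-1212$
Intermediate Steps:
$l{\left(E,p \right)} = 6$ ($l{\left(E,p \right)} = -4 + 10 = 6$)
$-414 + l{\left(-11 + 5,L{\left(3 \right)} \right)} \left(-133\right) = -414 + 6 \left(-133\right) = -414 - 798 = -1212$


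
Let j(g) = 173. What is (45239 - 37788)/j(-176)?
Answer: 7451/173 ≈ 43.069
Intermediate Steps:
(45239 - 37788)/j(-176) = (45239 - 37788)/173 = 7451*(1/173) = 7451/173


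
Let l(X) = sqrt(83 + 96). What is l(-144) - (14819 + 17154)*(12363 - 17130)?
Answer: 152415291 + sqrt(179) ≈ 1.5242e+8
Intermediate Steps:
l(X) = sqrt(179)
l(-144) - (14819 + 17154)*(12363 - 17130) = sqrt(179) - (14819 + 17154)*(12363 - 17130) = sqrt(179) - 31973*(-4767) = sqrt(179) - 1*(-152415291) = sqrt(179) + 152415291 = 152415291 + sqrt(179)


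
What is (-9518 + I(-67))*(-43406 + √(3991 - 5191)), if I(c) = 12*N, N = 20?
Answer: 402720868 - 185560*I*√3 ≈ 4.0272e+8 - 3.214e+5*I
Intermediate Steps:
I(c) = 240 (I(c) = 12*20 = 240)
(-9518 + I(-67))*(-43406 + √(3991 - 5191)) = (-9518 + 240)*(-43406 + √(3991 - 5191)) = -9278*(-43406 + √(-1200)) = -9278*(-43406 + 20*I*√3) = 402720868 - 185560*I*√3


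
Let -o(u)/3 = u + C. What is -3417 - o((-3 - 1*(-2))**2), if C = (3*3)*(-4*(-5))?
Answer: -2874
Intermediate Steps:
C = 180 (C = 9*20 = 180)
o(u) = -540 - 3*u (o(u) = -3*(u + 180) = -3*(180 + u) = -540 - 3*u)
-3417 - o((-3 - 1*(-2))**2) = -3417 - (-540 - 3*(-3 - 1*(-2))**2) = -3417 - (-540 - 3*(-3 + 2)**2) = -3417 - (-540 - 3*(-1)**2) = -3417 - (-540 - 3*1) = -3417 - (-540 - 3) = -3417 - 1*(-543) = -3417 + 543 = -2874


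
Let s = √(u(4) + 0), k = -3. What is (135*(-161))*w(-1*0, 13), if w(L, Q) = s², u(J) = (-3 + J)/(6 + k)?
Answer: -7245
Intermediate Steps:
u(J) = -1 + J/3 (u(J) = (-3 + J)/(6 - 3) = (-3 + J)/3 = (-3 + J)*(⅓) = -1 + J/3)
s = √3/3 (s = √((-1 + (⅓)*4) + 0) = √((-1 + 4/3) + 0) = √(⅓ + 0) = √(⅓) = √3/3 ≈ 0.57735)
w(L, Q) = ⅓ (w(L, Q) = (√3/3)² = ⅓)
(135*(-161))*w(-1*0, 13) = (135*(-161))*(⅓) = -21735*⅓ = -7245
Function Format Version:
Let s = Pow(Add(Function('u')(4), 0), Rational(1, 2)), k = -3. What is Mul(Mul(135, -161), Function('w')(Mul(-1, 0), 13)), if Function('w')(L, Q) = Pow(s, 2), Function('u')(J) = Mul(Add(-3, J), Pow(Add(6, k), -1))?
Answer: -7245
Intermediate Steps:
Function('u')(J) = Add(-1, Mul(Rational(1, 3), J)) (Function('u')(J) = Mul(Add(-3, J), Pow(Add(6, -3), -1)) = Mul(Add(-3, J), Pow(3, -1)) = Mul(Add(-3, J), Rational(1, 3)) = Add(-1, Mul(Rational(1, 3), J)))
s = Mul(Rational(1, 3), Pow(3, Rational(1, 2))) (s = Pow(Add(Add(-1, Mul(Rational(1, 3), 4)), 0), Rational(1, 2)) = Pow(Add(Add(-1, Rational(4, 3)), 0), Rational(1, 2)) = Pow(Add(Rational(1, 3), 0), Rational(1, 2)) = Pow(Rational(1, 3), Rational(1, 2)) = Mul(Rational(1, 3), Pow(3, Rational(1, 2))) ≈ 0.57735)
Function('w')(L, Q) = Rational(1, 3) (Function('w')(L, Q) = Pow(Mul(Rational(1, 3), Pow(3, Rational(1, 2))), 2) = Rational(1, 3))
Mul(Mul(135, -161), Function('w')(Mul(-1, 0), 13)) = Mul(Mul(135, -161), Rational(1, 3)) = Mul(-21735, Rational(1, 3)) = -7245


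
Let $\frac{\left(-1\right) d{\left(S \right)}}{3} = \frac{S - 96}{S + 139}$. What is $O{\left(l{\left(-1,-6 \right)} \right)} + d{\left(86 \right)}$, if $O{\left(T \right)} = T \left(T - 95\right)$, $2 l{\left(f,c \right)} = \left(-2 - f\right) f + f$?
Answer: $\frac{2}{15} \approx 0.13333$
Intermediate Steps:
$l{\left(f,c \right)} = \frac{f}{2} + \frac{f \left(-2 - f\right)}{2}$ ($l{\left(f,c \right)} = \frac{\left(-2 - f\right) f + f}{2} = \frac{f \left(-2 - f\right) + f}{2} = \frac{f + f \left(-2 - f\right)}{2} = \frac{f}{2} + \frac{f \left(-2 - f\right)}{2}$)
$d{\left(S \right)} = - \frac{3 \left(-96 + S\right)}{139 + S}$ ($d{\left(S \right)} = - 3 \frac{S - 96}{S + 139} = - 3 \frac{-96 + S}{139 + S} = - \frac{3 \left(-96 + S\right)}{139 + S}$)
$O{\left(T \right)} = T \left(-95 + T\right)$
$O{\left(l{\left(-1,-6 \right)} \right)} + d{\left(86 \right)} = \left(- \frac{1}{2}\right) \left(-1\right) \left(1 - 1\right) \left(-95 - - \frac{1 - 1}{2}\right) + \frac{3 \left(96 - 86\right)}{139 + 86} = \left(- \frac{1}{2}\right) \left(-1\right) 0 \left(-95 - \left(- \frac{1}{2}\right) 0\right) + \frac{3 \left(96 - 86\right)}{225} = 0 \left(-95 + 0\right) + 3 \cdot \frac{1}{225} \cdot 10 = 0 \left(-95\right) + \frac{2}{15} = 0 + \frac{2}{15} = \frac{2}{15}$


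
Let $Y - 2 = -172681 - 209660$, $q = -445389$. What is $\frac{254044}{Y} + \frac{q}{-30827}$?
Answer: $\frac{162458170483}{11786364353} \approx 13.784$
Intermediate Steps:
$Y = -382339$ ($Y = 2 - 382341 = -382339$)
$\frac{254044}{Y} + \frac{q}{-30827} = \frac{254044}{-382339} - \frac{445389}{-30827} = 254044 \left(- \frac{1}{382339}\right) - - \frac{445389}{30827} = - \frac{254044}{382339} + \frac{445389}{30827} = \frac{162458170483}{11786364353}$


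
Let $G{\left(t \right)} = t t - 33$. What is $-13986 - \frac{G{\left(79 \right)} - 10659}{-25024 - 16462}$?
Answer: $- \frac{580227647}{41486} \approx -13986.0$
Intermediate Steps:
$G{\left(t \right)} = -33 + t^{2}$ ($G{\left(t \right)} = t^{2} - 33 = -33 + t^{2}$)
$-13986 - \frac{G{\left(79 \right)} - 10659}{-25024 - 16462} = -13986 - \frac{\left(-33 + 79^{2}\right) - 10659}{-25024 - 16462} = -13986 - \frac{\left(-33 + 6241\right) - 10659}{-25024 - 16462} = -13986 - \frac{6208 - 10659}{-25024 - 16462} = -13986 - - \frac{4451}{-41486} = -13986 - \left(-4451\right) \left(- \frac{1}{41486}\right) = -13986 - \frac{4451}{41486} = - \frac{580227647}{41486}$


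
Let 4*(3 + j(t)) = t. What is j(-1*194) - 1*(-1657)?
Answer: 3211/2 ≈ 1605.5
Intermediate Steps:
j(t) = -3 + t/4
j(-1*194) - 1*(-1657) = (-3 + (-1*194)/4) - 1*(-1657) = (-3 + (1/4)*(-194)) + 1657 = (-3 - 97/2) + 1657 = -103/2 + 1657 = 3211/2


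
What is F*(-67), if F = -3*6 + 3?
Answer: 1005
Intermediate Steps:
F = -15 (F = -18 + 3 = -15)
F*(-67) = -15*(-67) = 1005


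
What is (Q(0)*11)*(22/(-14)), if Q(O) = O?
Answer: 0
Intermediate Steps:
(Q(0)*11)*(22/(-14)) = (0*11)*(22/(-14)) = 0*(22*(-1/14)) = 0*(-11/7) = 0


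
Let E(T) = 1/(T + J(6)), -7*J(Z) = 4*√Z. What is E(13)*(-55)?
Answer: -7007/1637 - 308*√6/1637 ≈ -4.7413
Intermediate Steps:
J(Z) = -4*√Z/7
E(T) = 1/(T - 4*√6/7)
E(13)*(-55) = (7/(-4*√6 + 7*13))*(-55) = (7/(-4*√6 + 91))*(-55) = (7/(91 - 4*√6))*(-55) = -385/(91 - 4*√6)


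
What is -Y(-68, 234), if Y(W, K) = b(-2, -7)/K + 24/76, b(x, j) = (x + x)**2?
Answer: -854/2223 ≈ -0.38417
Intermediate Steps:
b(x, j) = 4*x**2 (b(x, j) = (2*x)**2 = 4*x**2)
Y(W, K) = 6/19 + 16/K (Y(W, K) = (4*(-2)**2)/K + 24/76 = (4*4)/K + 24*(1/76) = 16/K + 6/19 = 6/19 + 16/K)
-Y(-68, 234) = -(6/19 + 16/234) = -(6/19 + 16*(1/234)) = -(6/19 + 8/117) = -1*854/2223 = -854/2223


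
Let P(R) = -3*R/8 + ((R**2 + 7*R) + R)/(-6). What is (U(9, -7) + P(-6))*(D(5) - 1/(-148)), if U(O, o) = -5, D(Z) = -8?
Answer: 3549/592 ≈ 5.9949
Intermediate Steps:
P(R) = -41*R/24 - R**2/6 (P(R) = -3*R/8 + (R**2 + 8*R)*(-1/6) = -3*R/8 + (-4*R/3 - R**2/6) = -41*R/24 - R**2/6)
(U(9, -7) + P(-6))*(D(5) - 1/(-148)) = (-5 - 1/24*(-6)*(41 + 4*(-6)))*(-8 - 1/(-148)) = (-5 - 1/24*(-6)*(41 - 24))*(-8 - 1*(-1/148)) = (-5 - 1/24*(-6)*17)*(-8 + 1/148) = (-5 + 17/4)*(-1183/148) = -3/4*(-1183/148) = 3549/592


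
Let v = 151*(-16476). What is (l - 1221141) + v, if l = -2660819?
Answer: -6369836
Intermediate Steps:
v = -2487876
(l - 1221141) + v = (-2660819 - 1221141) - 2487876 = -3881960 - 2487876 = -6369836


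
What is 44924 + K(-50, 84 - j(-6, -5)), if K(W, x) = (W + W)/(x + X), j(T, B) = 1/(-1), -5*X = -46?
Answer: 21158704/471 ≈ 44923.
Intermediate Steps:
X = 46/5 (X = -⅕*(-46) = 46/5 ≈ 9.2000)
j(T, B) = -1
K(W, x) = 2*W/(46/5 + x) (K(W, x) = (W + W)/(x + 46/5) = (2*W)/(46/5 + x) = 2*W/(46/5 + x))
44924 + K(-50, 84 - j(-6, -5)) = 44924 + 10*(-50)/(46 + 5*(84 - 1*(-1))) = 44924 + 10*(-50)/(46 + 5*(84 + 1)) = 44924 + 10*(-50)/(46 + 5*85) = 44924 + 10*(-50)/(46 + 425) = 44924 + 10*(-50)/471 = 44924 + 10*(-50)*(1/471) = 44924 - 500/471 = 21158704/471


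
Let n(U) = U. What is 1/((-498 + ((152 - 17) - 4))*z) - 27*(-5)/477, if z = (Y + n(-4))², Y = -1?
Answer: 137572/486275 ≈ 0.28291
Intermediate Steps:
z = 25 (z = (-1 - 4)² = (-5)² = 25)
1/((-498 + ((152 - 17) - 4))*z) - 27*(-5)/477 = 1/((-498 + ((152 - 17) - 4))*25) - 27*(-5)/477 = (1/25)/(-498 + (135 - 4)) + 135*(1/477) = (1/25)/(-498 + 131) + 15/53 = (1/25)/(-367) + 15/53 = -1/367*1/25 + 15/53 = -1/9175 + 15/53 = 137572/486275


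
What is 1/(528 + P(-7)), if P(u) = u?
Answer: 1/521 ≈ 0.0019194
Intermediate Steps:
1/(528 + P(-7)) = 1/(528 - 7) = 1/521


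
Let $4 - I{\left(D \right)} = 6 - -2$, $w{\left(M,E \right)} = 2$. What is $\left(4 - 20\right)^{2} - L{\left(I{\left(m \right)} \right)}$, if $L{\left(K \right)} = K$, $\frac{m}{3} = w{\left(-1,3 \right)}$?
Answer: $260$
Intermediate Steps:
$m = 6$ ($m = 3 \cdot 2 = 6$)
$I{\left(D \right)} = -4$ ($I{\left(D \right)} = 4 - \left(6 - -2\right) = 4 - \left(6 + 2\right) = 4 - 8 = -4$)
$\left(4 - 20\right)^{2} - L{\left(I{\left(m \right)} \right)} = \left(4 - 20\right)^{2} - -4 = \left(-16\right)^{2} + 4 = 256 + 4 = 260$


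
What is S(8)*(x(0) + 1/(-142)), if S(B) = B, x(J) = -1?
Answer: -572/71 ≈ -8.0563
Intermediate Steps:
S(8)*(x(0) + 1/(-142)) = 8*(-1 + 1/(-142)) = 8*(-1 - 1/142) = 8*(-143/142) = -572/71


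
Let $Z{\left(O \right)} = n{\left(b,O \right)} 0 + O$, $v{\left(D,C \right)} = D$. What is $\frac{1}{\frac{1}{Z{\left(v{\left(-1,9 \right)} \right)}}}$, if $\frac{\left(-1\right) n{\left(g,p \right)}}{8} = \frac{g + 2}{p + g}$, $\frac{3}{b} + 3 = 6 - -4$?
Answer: $-1$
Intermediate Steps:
$b = \frac{3}{7}$ ($b = \frac{3}{-3 + \left(6 - -4\right)} = \frac{3}{-3 + \left(6 + 4\right)} = \frac{3}{-3 + 10} = \frac{3}{7} \approx 0.42857$)
$n{\left(g,p \right)} = - \frac{8 \left(2 + g\right)}{g + p}$ ($n{\left(g,p \right)} = - 8 \frac{g + 2}{p + g} = - 8 \frac{2 + g}{g + p} = - \frac{8 \left(2 + g\right)}{g + p}$)
$Z{\left(O \right)} = O$ ($Z{\left(O \right)} = \frac{8 \left(-2 - \frac{3}{7}\right)}{\frac{3}{7} + O} 0 + O = 8 \frac{1}{\frac{3}{7} + O} \left(- \frac{17}{7}\right) 0 + O = - \frac{136}{7 \left(\frac{3}{7} + O\right)} 0 + O = 0 + O = O$)
$\frac{1}{\frac{1}{Z{\left(v{\left(-1,9 \right)} \right)}}} = \frac{1}{\frac{1}{-1}} = \frac{1}{-1} = -1$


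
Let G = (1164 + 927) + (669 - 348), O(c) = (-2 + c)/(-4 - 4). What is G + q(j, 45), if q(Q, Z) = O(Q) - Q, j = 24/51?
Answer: 163997/68 ≈ 2411.7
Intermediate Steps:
O(c) = 1/4 - c/8 (O(c) = (-2 + c)/(-8) = (-2 + c)*(-1/8) = 1/4 - c/8)
j = 8/17 (j = 24*(1/51) = 8/17 ≈ 0.47059)
q(Q, Z) = 1/4 - 9*Q/8 (q(Q, Z) = (1/4 - Q/8) - Q = 1/4 - 9*Q/8)
G = 2412 (G = 2091 + 321 = 2412)
G + q(j, 45) = 2412 + (1/4 - 9/8*8/17) = 2412 + (1/4 - 9/17) = 2412 - 19/68 = 163997/68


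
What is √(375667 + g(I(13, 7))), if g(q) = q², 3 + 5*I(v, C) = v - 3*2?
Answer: √9391691/5 ≈ 612.92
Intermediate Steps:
I(v, C) = -9/5 + v/5 (I(v, C) = -⅗ + (v - 3*2)/5 = -⅗ + (v - 6)/5 = -⅗ + (-6 + v)/5 = -⅗ + (-6/5 + v/5) = -9/5 + v/5)
√(375667 + g(I(13, 7))) = √(375667 + (-9/5 + (⅕)*13)²) = √(375667 + (-9/5 + 13/5)²) = √(375667 + (⅘)²) = √(375667 + 16/25) = √(9391691/25) = √9391691/5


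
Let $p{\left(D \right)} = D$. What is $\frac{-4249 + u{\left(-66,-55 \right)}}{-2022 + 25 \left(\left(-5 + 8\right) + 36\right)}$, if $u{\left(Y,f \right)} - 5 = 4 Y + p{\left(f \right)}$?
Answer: $\frac{1521}{349} \approx 4.3582$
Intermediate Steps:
$u{\left(Y,f \right)} = 5 + f + 4 Y$ ($u{\left(Y,f \right)} = 5 + \left(4 Y + f\right) = 5 + \left(f + 4 Y\right) = 5 + f + 4 Y$)
$\frac{-4249 + u{\left(-66,-55 \right)}}{-2022 + 25 \left(\left(-5 + 8\right) + 36\right)} = \frac{-4249 + \left(5 - 55 + 4 \left(-66\right)\right)}{-2022 + 25 \left(\left(-5 + 8\right) + 36\right)} = \frac{-4249 - 314}{-2022 + 25 \left(3 + 36\right)} = \frac{-4249 - 314}{-2022 + 25 \cdot 39} = - \frac{4563}{-2022 + 975} = - \frac{4563}{-1047} = \left(-4563\right) \left(- \frac{1}{1047}\right) = \frac{1521}{349}$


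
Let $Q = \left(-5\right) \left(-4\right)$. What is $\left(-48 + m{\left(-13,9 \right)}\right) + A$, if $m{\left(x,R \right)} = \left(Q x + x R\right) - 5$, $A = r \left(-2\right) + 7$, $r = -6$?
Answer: $-411$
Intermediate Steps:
$Q = 20$
$A = 19$ ($A = \left(-6\right) \left(-2\right) + 7 = 12 + 7 = 19$)
$m{\left(x,R \right)} = -5 + 20 x + R x$ ($m{\left(x,R \right)} = \left(20 x + x R\right) - 5 = \left(20 x + R x\right) - 5 = -5 + 20 x + R x$)
$\left(-48 + m{\left(-13,9 \right)}\right) + A = \left(-48 + \left(-5 + 20 \left(-13\right) + 9 \left(-13\right)\right)\right) + 19 = \left(-48 - 382\right) + 19 = -430 + 19 = -411$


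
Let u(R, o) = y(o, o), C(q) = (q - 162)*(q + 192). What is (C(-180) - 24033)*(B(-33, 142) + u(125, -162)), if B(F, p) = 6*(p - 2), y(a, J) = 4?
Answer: -23747628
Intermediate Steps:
C(q) = (-162 + q)*(192 + q)
u(R, o) = 4
B(F, p) = -12 + 6*p (B(F, p) = 6*(-2 + p) = -12 + 6*p)
(C(-180) - 24033)*(B(-33, 142) + u(125, -162)) = ((-31104 + (-180)**2 + 30*(-180)) - 24033)*((-12 + 6*142) + 4) = ((-31104 + 32400 - 5400) - 24033)*((-12 + 852) + 4) = (-4104 - 24033)*(840 + 4) = -28137*844 = -23747628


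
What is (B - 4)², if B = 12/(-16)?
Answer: 361/16 ≈ 22.563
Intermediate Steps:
B = -¾ (B = 12*(-1/16) = -¾ ≈ -0.75000)
(B - 4)² = (-¾ - 4)² = (-19/4)² = 361/16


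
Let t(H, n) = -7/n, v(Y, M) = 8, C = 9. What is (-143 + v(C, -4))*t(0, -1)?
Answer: -945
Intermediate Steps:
(-143 + v(C, -4))*t(0, -1) = (-143 + 8)*(-7/(-1)) = -(-945)*(-1) = -135*7 = -945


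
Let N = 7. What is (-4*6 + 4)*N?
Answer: -140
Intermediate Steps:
(-4*6 + 4)*N = (-4*6 + 4)*7 = (-24 + 4)*7 = -20*7 = -140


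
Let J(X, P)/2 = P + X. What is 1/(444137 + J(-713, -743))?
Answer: 1/441225 ≈ 2.2664e-6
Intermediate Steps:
J(X, P) = 2*P + 2*X (J(X, P) = 2*(P + X) = 2*P + 2*X)
1/(444137 + J(-713, -743)) = 1/(444137 + (2*(-743) + 2*(-713))) = 1/(444137 + (-1486 - 1426)) = 1/(444137 - 2912) = 1/441225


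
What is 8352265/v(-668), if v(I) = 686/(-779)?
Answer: -6506414435/686 ≈ -9.4846e+6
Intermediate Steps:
v(I) = -686/779 (v(I) = 686*(-1/779) = -686/779)
8352265/v(-668) = 8352265/(-686/779) = 8352265*(-779/686) = -6506414435/686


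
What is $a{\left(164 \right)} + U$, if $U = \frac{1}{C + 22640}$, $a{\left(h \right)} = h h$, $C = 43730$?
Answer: $\frac{1785087521}{66370} \approx 26896.0$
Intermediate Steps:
$a{\left(h \right)} = h^{2}$
$U = \frac{1}{66370}$ ($U = \frac{1}{43730 + 22640} = \frac{1}{66370} \approx 1.5067 \cdot 10^{-5}$)
$a{\left(164 \right)} + U = 164^{2} + \frac{1}{66370} = 26896 + \frac{1}{66370} = \frac{1785087521}{66370}$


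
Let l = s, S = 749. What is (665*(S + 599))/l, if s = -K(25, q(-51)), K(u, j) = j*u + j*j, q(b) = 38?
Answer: -3370/9 ≈ -374.44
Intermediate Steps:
K(u, j) = j² + j*u (K(u, j) = j*u + j² = j² + j*u)
s = -2394 (s = -38*(38 + 25) = -38*63 = -1*2394 = -2394)
l = -2394
(665*(S + 599))/l = (665*(749 + 599))/(-2394) = (665*1348)*(-1/2394) = 896420*(-1/2394) = -3370/9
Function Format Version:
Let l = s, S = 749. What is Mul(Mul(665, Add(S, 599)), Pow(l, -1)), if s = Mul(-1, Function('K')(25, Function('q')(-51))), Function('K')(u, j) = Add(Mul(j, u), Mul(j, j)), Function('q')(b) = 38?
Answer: Rational(-3370, 9) ≈ -374.44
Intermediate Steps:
Function('K')(u, j) = Add(Pow(j, 2), Mul(j, u)) (Function('K')(u, j) = Add(Mul(j, u), Pow(j, 2)) = Add(Pow(j, 2), Mul(j, u)))
s = -2394 (s = Mul(-1, Mul(38, Add(38, 25))) = Mul(-1, Mul(38, 63)) = Mul(-1, 2394) = -2394)
l = -2394
Mul(Mul(665, Add(S, 599)), Pow(l, -1)) = Mul(Mul(665, Add(749, 599)), Pow(-2394, -1)) = Mul(Mul(665, 1348), Rational(-1, 2394)) = Mul(896420, Rational(-1, 2394)) = Rational(-3370, 9)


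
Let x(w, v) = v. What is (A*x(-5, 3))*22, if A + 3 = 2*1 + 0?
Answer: -66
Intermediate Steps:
A = -1 (A = -3 + (2*1 + 0) = -3 + (2 + 0) = -3 + 2 = -1)
(A*x(-5, 3))*22 = -1*3*22 = -3*22 = -66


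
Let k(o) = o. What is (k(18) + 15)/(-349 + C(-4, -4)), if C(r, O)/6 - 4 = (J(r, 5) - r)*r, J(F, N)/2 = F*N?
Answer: 3/49 ≈ 0.061224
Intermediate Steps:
J(F, N) = 2*F*N (J(F, N) = 2*(F*N) = 2*F*N)
C(r, O) = 24 + 54*r² (C(r, O) = 24 + 6*((2*r*5 - r)*r) = 24 + 6*((10*r - r)*r) = 24 + 6*((9*r)*r) = 24 + 6*(9*r²) = 24 + 54*r²)
(k(18) + 15)/(-349 + C(-4, -4)) = (18 + 15)/(-349 + (24 + 54*(-4)²)) = 33/(-349 + (24 + 54*16)) = 33/(-349 + (24 + 864)) = 33/(-349 + 888) = 33/539 = 33*(1/539) = 3/49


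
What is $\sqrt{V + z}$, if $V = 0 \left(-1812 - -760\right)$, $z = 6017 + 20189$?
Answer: $\sqrt{26206} \approx 161.88$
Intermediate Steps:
$z = 26206$
$V = 0$ ($V = 0 \left(-1812 + 760\right) = 0 \left(-1052\right) = 0$)
$\sqrt{V + z} = \sqrt{0 + 26206} = \sqrt{26206}$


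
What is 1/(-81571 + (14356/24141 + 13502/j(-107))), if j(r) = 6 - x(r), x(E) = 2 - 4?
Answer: -96564/7713788729 ≈ -1.2518e-5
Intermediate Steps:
x(E) = -2
j(r) = 8 (j(r) = 6 - 1*(-2) = 6 + 2 = 8)
1/(-81571 + (14356/24141 + 13502/j(-107))) = 1/(-81571 + (14356/24141 + 13502/8)) = 1/(-81571 + (14356*(1/24141) + 13502*(1/8))) = 1/(-81571 + (14356/24141 + 6751/4)) = 1/(-81571 + 163033315/96564) = 1/(-7713788729/96564) = -96564/7713788729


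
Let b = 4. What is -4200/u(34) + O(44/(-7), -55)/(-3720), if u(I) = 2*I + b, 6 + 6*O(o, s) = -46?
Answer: -325487/5580 ≈ -58.331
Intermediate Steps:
O(o, s) = -26/3 (O(o, s) = -1 + (⅙)*(-46) = -1 - 23/3 = -26/3)
u(I) = 4 + 2*I (u(I) = 2*I + 4 = 4 + 2*I)
-4200/u(34) + O(44/(-7), -55)/(-3720) = -4200/(4 + 2*34) - 26/3/(-3720) = -4200/(4 + 68) - 26/3*(-1/3720) = -4200/72 + 13/5580 = -4200*1/72 + 13/5580 = -175/3 + 13/5580 = -325487/5580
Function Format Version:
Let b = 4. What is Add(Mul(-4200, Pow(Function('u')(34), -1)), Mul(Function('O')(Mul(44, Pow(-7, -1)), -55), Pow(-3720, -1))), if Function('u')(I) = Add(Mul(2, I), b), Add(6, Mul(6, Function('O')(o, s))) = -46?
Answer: Rational(-325487, 5580) ≈ -58.331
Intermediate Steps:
Function('O')(o, s) = Rational(-26, 3) (Function('O')(o, s) = Add(-1, Mul(Rational(1, 6), -46)) = Add(-1, Rational(-23, 3)) = Rational(-26, 3))
Function('u')(I) = Add(4, Mul(2, I)) (Function('u')(I) = Add(Mul(2, I), 4) = Add(4, Mul(2, I)))
Add(Mul(-4200, Pow(Function('u')(34), -1)), Mul(Function('O')(Mul(44, Pow(-7, -1)), -55), Pow(-3720, -1))) = Add(Mul(-4200, Pow(Add(4, Mul(2, 34)), -1)), Mul(Rational(-26, 3), Pow(-3720, -1))) = Add(Mul(-4200, Pow(Add(4, 68), -1)), Mul(Rational(-26, 3), Rational(-1, 3720))) = Add(Mul(-4200, Pow(72, -1)), Rational(13, 5580)) = Add(Mul(-4200, Rational(1, 72)), Rational(13, 5580)) = Add(Rational(-175, 3), Rational(13, 5580)) = Rational(-325487, 5580)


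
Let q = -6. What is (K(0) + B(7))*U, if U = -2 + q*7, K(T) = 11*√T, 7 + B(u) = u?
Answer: 0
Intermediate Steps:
B(u) = -7 + u
U = -44 (U = -2 - 6*7 = -2 - 42 = -44)
(K(0) + B(7))*U = (11*√0 + (-7 + 7))*(-44) = (11*0 + 0)*(-44) = (0 + 0)*(-44) = 0*(-44) = 0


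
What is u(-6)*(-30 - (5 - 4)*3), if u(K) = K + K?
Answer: 396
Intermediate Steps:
u(K) = 2*K
u(-6)*(-30 - (5 - 4)*3) = (2*(-6))*(-30 - (5 - 4)*3) = -12*(-30 - 3) = -12*(-33) = 396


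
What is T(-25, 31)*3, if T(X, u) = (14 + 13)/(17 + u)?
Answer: 27/16 ≈ 1.6875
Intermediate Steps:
T(X, u) = 27/(17 + u)
T(-25, 31)*3 = (27/(17 + 31))*3 = (27/48)*3 = (27*(1/48))*3 = (9/16)*3 = 27/16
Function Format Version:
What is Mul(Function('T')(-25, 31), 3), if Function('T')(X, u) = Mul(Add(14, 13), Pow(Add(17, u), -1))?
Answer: Rational(27, 16) ≈ 1.6875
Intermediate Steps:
Function('T')(X, u) = Mul(27, Pow(Add(17, u), -1))
Mul(Function('T')(-25, 31), 3) = Mul(Mul(27, Pow(Add(17, 31), -1)), 3) = Mul(Mul(27, Pow(48, -1)), 3) = Mul(Mul(27, Rational(1, 48)), 3) = Mul(Rational(9, 16), 3) = Rational(27, 16)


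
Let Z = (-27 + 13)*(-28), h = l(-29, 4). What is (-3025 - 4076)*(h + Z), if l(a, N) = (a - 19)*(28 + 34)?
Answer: 18348984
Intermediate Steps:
l(a, N) = -1178 + 62*a (l(a, N) = (-19 + a)*62 = -1178 + 62*a)
h = -2976 (h = -1178 + 62*(-29) = -1178 - 1798 = -2976)
Z = 392 (Z = -14*(-28) = 392)
(-3025 - 4076)*(h + Z) = (-3025 - 4076)*(-2976 + 392) = -7101*(-2584) = 18348984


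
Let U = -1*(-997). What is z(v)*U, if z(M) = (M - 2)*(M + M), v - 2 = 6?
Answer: 95712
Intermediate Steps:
v = 8 (v = 2 + 6 = 8)
z(M) = 2*M*(-2 + M) (z(M) = (-2 + M)*(2*M) = 2*M*(-2 + M))
U = 997
z(v)*U = (2*8*(-2 + 8))*997 = (2*8*6)*997 = 96*997 = 95712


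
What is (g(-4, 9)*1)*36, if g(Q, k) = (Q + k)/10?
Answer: 18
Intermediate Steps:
g(Q, k) = Q/10 + k/10 (g(Q, k) = (Q + k)*(1/10) = Q/10 + k/10)
(g(-4, 9)*1)*36 = (((1/10)*(-4) + (1/10)*9)*1)*36 = ((-2/5 + 9/10)*1)*36 = ((1/2)*1)*36 = (1/2)*36 = 18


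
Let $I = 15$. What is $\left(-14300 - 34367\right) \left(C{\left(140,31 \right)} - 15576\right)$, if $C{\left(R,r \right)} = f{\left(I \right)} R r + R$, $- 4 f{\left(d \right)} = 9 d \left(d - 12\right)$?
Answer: $22136720287$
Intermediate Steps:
$f{\left(d \right)} = - \frac{9 d \left(-12 + d\right)}{4}$ ($f{\left(d \right)} = - \frac{9 d \left(d - 12\right)}{4} = - \frac{9 d \left(-12 + d\right)}{4}$)
$C{\left(R,r \right)} = R - \frac{405 R r}{4}$ ($C{\left(R,r \right)} = \frac{9}{4} \cdot 15 \left(12 - 15\right) R r + R = \frac{9}{4} \cdot 15 \left(-3\right) R r + R = - \frac{405 R}{4} r + R = - \frac{405 R r}{4} + R = R - \frac{405 R r}{4}$)
$\left(-14300 - 34367\right) \left(C{\left(140,31 \right)} - 15576\right) = \left(-14300 - 34367\right) \left(\frac{1}{4} \cdot 140 \left(4 - 12555\right) - 15576\right) = - 48667 \left(\frac{1}{4} \cdot 140 \left(4 - 12555\right) - 15576\right) = - 48667 \left(\frac{1}{4} \cdot 140 \left(-12551\right) - 15576\right) = - 48667 \left(-439285 - 15576\right) = \left(-48667\right) \left(-454861\right) = 22136720287$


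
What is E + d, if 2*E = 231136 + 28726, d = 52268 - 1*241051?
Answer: -58852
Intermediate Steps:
d = -188783 (d = 52268 - 241051 = -188783)
E = 129931 (E = (231136 + 28726)/2 = (1/2)*259862 = 129931)
E + d = 129931 - 188783 = -58852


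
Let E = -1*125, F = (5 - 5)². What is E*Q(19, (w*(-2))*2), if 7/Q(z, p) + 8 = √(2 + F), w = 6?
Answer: 3500/31 + 875*√2/62 ≈ 132.86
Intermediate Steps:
F = 0 (F = 0² = 0)
Q(z, p) = 7/(-8 + √2) (Q(z, p) = 7/(-8 + √(2 + 0)) = 7/(-8 + √2))
E = -125
E*Q(19, (w*(-2))*2) = -125*(-28/31 - 7*√2/62) = 3500/31 + 875*√2/62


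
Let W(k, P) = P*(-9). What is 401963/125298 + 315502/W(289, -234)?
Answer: 2243239093/14659866 ≈ 153.02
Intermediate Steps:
W(k, P) = -9*P
401963/125298 + 315502/W(289, -234) = 401963/125298 + 315502/((-9*(-234))) = 401963*(1/125298) + 315502/2106 = 401963/125298 + 315502*(1/2106) = 401963/125298 + 157751/1053 = 2243239093/14659866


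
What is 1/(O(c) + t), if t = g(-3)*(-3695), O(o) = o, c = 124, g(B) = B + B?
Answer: 1/22294 ≈ 4.4855e-5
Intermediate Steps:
g(B) = 2*B
t = 22170 (t = (2*(-3))*(-3695) = -6*(-3695) = 22170)
1/(O(c) + t) = 1/(124 + 22170) = 1/22294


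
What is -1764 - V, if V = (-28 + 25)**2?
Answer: -1773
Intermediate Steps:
V = 9 (V = (-3)**2 = 9)
-1764 - V = -1764 - 1*9 = -1764 - 9 = -1773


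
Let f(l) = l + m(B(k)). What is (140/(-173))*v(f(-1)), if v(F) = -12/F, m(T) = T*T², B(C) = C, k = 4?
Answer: 80/519 ≈ 0.15414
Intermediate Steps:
m(T) = T³
f(l) = 64 + l (f(l) = l + 4³ = l + 64 = 64 + l)
(140/(-173))*v(f(-1)) = (140/(-173))*(-12/(64 - 1)) = (140*(-1/173))*(-12/63) = -(-1680)/(173*63) = -140/173*(-4/21) = 80/519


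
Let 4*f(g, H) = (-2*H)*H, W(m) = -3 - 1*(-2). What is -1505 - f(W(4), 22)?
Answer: -1263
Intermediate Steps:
W(m) = -1 (W(m) = -3 + 2 = -1)
f(g, H) = -H²/2 (f(g, H) = ((-2*H)*H)/4 = (-2*H²)/4 = -H²/2)
-1505 - f(W(4), 22) = -1505 - (-1)*22²/2 = -1505 - (-1)*484/2 = -1505 - 1*(-242) = -1505 + 242 = -1263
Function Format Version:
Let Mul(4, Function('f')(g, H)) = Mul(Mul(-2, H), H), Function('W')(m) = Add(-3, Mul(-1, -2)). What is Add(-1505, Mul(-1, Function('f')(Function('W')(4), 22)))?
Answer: -1263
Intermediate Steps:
Function('W')(m) = -1 (Function('W')(m) = Add(-3, 2) = -1)
Function('f')(g, H) = Mul(Rational(-1, 2), Pow(H, 2)) (Function('f')(g, H) = Mul(Rational(1, 4), Mul(Mul(-2, H), H)) = Mul(Rational(1, 4), Mul(-2, Pow(H, 2))) = Mul(Rational(-1, 2), Pow(H, 2)))
Add(-1505, Mul(-1, Function('f')(Function('W')(4), 22))) = Add(-1505, Mul(-1, Mul(Rational(-1, 2), Pow(22, 2)))) = Add(-1505, Mul(-1, Mul(Rational(-1, 2), 484))) = Add(-1505, Mul(-1, -242)) = Add(-1505, 242) = -1263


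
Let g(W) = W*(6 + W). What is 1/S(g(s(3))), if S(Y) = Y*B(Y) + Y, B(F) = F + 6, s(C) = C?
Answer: 1/918 ≈ 0.0010893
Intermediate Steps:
B(F) = 6 + F
S(Y) = Y + Y*(6 + Y) (S(Y) = Y*(6 + Y) + Y = Y + Y*(6 + Y))
1/S(g(s(3))) = 1/((3*(6 + 3))*(7 + 3*(6 + 3))) = 1/((3*9)*(7 + 3*9)) = 1/(27*(7 + 27)) = 1/(27*34) = 1/918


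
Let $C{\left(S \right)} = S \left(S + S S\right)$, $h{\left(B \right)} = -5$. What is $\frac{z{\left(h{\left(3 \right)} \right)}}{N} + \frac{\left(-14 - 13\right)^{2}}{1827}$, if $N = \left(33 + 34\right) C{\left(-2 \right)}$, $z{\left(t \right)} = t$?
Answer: $\frac{22723}{54404} \approx 0.41767$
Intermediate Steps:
$C{\left(S \right)} = S \left(S + S^{2}\right)$
$N = -268$ ($N = \left(33 + 34\right) \left(-2\right)^{2} \left(1 - 2\right) = 67 \cdot 4 \left(-1\right) = 67 \left(-4\right) = -268$)
$\frac{z{\left(h{\left(3 \right)} \right)}}{N} + \frac{\left(-14 - 13\right)^{2}}{1827} = - \frac{5}{-268} + \frac{\left(-14 - 13\right)^{2}}{1827} = \left(-5\right) \left(- \frac{1}{268}\right) + \left(-27\right)^{2} \cdot \frac{1}{1827} = \frac{5}{268} + 729 \cdot \frac{1}{1827} = \frac{5}{268} + \frac{81}{203} = \frac{22723}{54404}$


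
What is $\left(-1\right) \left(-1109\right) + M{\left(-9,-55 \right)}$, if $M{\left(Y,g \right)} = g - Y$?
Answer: $1063$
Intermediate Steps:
$\left(-1\right) \left(-1109\right) + M{\left(-9,-55 \right)} = \left(-1\right) \left(-1109\right) - 46 = 1109 + \left(-55 + 9\right) = 1109 - 46 = 1063$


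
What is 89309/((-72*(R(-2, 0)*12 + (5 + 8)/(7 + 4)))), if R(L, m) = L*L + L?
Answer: -982399/19944 ≈ -49.258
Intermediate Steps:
R(L, m) = L + L² (R(L, m) = L² + L = L + L²)
89309/((-72*(R(-2, 0)*12 + (5 + 8)/(7 + 4)))) = 89309/((-72*(-2*(1 - 2)*12 + (5 + 8)/(7 + 4)))) = 89309/((-72*(-2*(-1)*12 + 13/11))) = 89309/((-72*(2*12 + 13*(1/11)))) = 89309/((-72*(24 + 13/11))) = 89309/((-72*277/11)) = 89309/(-19944/11) = 89309*(-11/19944) = -982399/19944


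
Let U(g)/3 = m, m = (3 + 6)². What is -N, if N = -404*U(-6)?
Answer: 98172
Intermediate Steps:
m = 81 (m = 9² = 81)
U(g) = 243 (U(g) = 3*81 = 243)
N = -98172 (N = -404*243 = -98172)
-N = -1*(-98172) = 98172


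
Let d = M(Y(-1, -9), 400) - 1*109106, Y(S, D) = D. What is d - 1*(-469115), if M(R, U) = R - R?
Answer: 360009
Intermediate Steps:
M(R, U) = 0
d = -109106 (d = 0 - 1*109106 = 0 - 109106 = -109106)
d - 1*(-469115) = -109106 - 1*(-469115) = -109106 + 469115 = 360009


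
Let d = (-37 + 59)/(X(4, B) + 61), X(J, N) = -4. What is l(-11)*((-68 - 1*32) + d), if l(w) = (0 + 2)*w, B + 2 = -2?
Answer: 124916/57 ≈ 2191.5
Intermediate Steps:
B = -4 (B = -2 - 2 = -4)
d = 22/57 (d = (-37 + 59)/(-4 + 61) = 22/57 ≈ 0.38596)
l(w) = 2*w
l(-11)*((-68 - 1*32) + d) = (2*(-11))*((-68 - 1*32) + 22/57) = -22*((-68 - 32) + 22/57) = -22*(-100 + 22/57) = -22*(-5678/57) = 124916/57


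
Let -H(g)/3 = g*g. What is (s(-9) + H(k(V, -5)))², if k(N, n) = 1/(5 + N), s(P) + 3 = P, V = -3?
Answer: 2601/16 ≈ 162.56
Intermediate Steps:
s(P) = -3 + P
H(g) = -3*g² (H(g) = -3*g*g = -3*g²)
(s(-9) + H(k(V, -5)))² = ((-3 - 9) - 3/(5 - 3)²)² = (-12 - 3*(1/2)²)² = (-12 - 3*(½)²)² = (-12 - 3*¼)² = (-12 - ¾)² = (-51/4)² = 2601/16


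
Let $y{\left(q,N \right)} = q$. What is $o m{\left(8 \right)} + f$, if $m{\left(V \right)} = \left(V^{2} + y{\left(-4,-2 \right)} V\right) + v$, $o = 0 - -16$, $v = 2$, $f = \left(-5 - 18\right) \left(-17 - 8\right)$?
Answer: $1119$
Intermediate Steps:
$f = 575$ ($f = \left(-23\right) \left(-25\right) = 575$)
$o = 16$ ($o = 0 + 16 = 16$)
$m{\left(V \right)} = 2 + V^{2} - 4 V$ ($m{\left(V \right)} = \left(V^{2} - 4 V\right) + 2 = 2 + V^{2} - 4 V$)
$o m{\left(8 \right)} + f = 16 \left(2 + 8^{2} - 32\right) + 575 = 16 \left(2 + 64 - 32\right) + 575 = 16 \cdot 34 + 575 = 544 + 575 = 1119$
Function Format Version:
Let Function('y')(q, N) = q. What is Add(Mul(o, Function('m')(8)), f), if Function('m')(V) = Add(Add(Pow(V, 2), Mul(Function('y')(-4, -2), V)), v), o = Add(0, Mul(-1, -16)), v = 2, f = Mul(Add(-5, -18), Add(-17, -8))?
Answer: 1119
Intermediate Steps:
f = 575 (f = Mul(-23, -25) = 575)
o = 16 (o = Add(0, 16) = 16)
Function('m')(V) = Add(2, Pow(V, 2), Mul(-4, V)) (Function('m')(V) = Add(Add(Pow(V, 2), Mul(-4, V)), 2) = Add(2, Pow(V, 2), Mul(-4, V)))
Add(Mul(o, Function('m')(8)), f) = Add(Mul(16, Add(2, Pow(8, 2), Mul(-4, 8))), 575) = Add(Mul(16, Add(2, 64, -32)), 575) = Add(Mul(16, 34), 575) = Add(544, 575) = 1119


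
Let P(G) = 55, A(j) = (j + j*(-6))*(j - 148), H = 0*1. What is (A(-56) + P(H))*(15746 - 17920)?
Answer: 124059310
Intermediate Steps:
H = 0
A(j) = -5*j*(-148 + j) (A(j) = (j - 6*j)*(-148 + j) = (-5*j)*(-148 + j) = -5*j*(-148 + j))
(A(-56) + P(H))*(15746 - 17920) = (5*(-56)*(148 - 1*(-56)) + 55)*(15746 - 17920) = (5*(-56)*(148 + 56) + 55)*(-2174) = (5*(-56)*204 + 55)*(-2174) = (-57120 + 55)*(-2174) = -57065*(-2174) = 124059310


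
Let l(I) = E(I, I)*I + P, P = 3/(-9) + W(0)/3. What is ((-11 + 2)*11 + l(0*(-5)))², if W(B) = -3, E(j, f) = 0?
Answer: 90601/9 ≈ 10067.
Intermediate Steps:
P = -4/3 (P = 3/(-9) - 3/3 = 3*(-⅑) - 3*⅓ = -⅓ - 1 = -4/3 ≈ -1.3333)
l(I) = -4/3 (l(I) = 0*I - 4/3 = 0 - 4/3 = -4/3)
((-11 + 2)*11 + l(0*(-5)))² = ((-11 + 2)*11 - 4/3)² = (-9*11 - 4/3)² = (-99 - 4/3)² = (-301/3)² = 90601/9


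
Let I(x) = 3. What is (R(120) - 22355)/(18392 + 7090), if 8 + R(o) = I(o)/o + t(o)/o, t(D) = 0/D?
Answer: -298173/339760 ≈ -0.87760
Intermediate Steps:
t(D) = 0
R(o) = -8 + 3/o (R(o) = -8 + (3/o + 0/o) = -8 + (3/o + 0) = -8 + 3/o)
(R(120) - 22355)/(18392 + 7090) = ((-8 + 3/120) - 22355)/(18392 + 7090) = ((-8 + 3*(1/120)) - 22355)/25482 = ((-8 + 1/40) - 22355)*(1/25482) = (-319/40 - 22355)*(1/25482) = -894519/40*1/25482 = -298173/339760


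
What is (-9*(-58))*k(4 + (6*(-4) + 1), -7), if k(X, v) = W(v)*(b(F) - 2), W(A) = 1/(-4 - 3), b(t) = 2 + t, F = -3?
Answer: 1566/7 ≈ 223.71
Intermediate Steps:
W(A) = -⅐ (W(A) = 1/(-7) = -⅐)
k(X, v) = 3/7 (k(X, v) = -((2 - 3) - 2)/7 = -(-1 - 2)/7 = -⅐*(-3) = 3/7)
(-9*(-58))*k(4 + (6*(-4) + 1), -7) = -9*(-58)*(3/7) = 522*(3/7) = 1566/7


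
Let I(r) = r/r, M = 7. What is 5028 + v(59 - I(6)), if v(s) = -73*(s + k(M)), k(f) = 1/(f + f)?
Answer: 11043/14 ≈ 788.79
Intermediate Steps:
I(r) = 1
k(f) = 1/(2*f)
v(s) = -73/14 - 73*s (v(s) = -73*(s + (½)/7) = -73*(s + (½)*(⅐)) = -73*(s + 1/14) = -73*(1/14 + s) = -73/14 - 73*s)
5028 + v(59 - I(6)) = 5028 + (-73/14 - 73*(59 - 1*1)) = 5028 + (-73/14 - 73*(59 - 1)) = 5028 + (-73/14 - 73*58) = 5028 + (-73/14 - 4234) = 5028 - 59349/14 = 11043/14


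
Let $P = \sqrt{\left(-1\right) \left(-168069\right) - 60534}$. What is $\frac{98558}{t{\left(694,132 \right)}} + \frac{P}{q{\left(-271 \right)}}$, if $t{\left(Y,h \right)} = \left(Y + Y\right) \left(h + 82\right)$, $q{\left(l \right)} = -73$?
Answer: $\frac{49279}{148516} - \frac{\sqrt{107535}}{73} \approx -4.1603$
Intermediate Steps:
$t{\left(Y,h \right)} = 2 Y \left(82 + h\right)$
$P = \sqrt{107535}$ ($P = \sqrt{168069 - 60534} = \sqrt{107535} \approx 327.93$)
$\frac{98558}{t{\left(694,132 \right)}} + \frac{P}{q{\left(-271 \right)}} = \frac{98558}{2 \cdot 694 \left(82 + 132\right)} + \frac{\sqrt{107535}}{-73} = \frac{98558}{2 \cdot 694 \cdot 214} + \sqrt{107535} \left(- \frac{1}{73}\right) = \frac{98558}{297032} - \frac{\sqrt{107535}}{73} = 98558 \cdot \frac{1}{297032} - \frac{\sqrt{107535}}{73} = \frac{49279}{148516} - \frac{\sqrt{107535}}{73}$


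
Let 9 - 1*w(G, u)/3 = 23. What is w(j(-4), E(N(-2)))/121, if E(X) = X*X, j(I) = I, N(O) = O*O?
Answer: -42/121 ≈ -0.34711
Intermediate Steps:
N(O) = O²
E(X) = X²
w(G, u) = -42 (w(G, u) = 27 - 3*23 = 27 - 69 = -42)
w(j(-4), E(N(-2)))/121 = -42/121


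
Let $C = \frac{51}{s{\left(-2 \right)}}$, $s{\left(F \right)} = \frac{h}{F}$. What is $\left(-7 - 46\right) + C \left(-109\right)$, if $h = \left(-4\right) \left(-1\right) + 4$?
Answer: $\frac{5347}{4} \approx 1336.8$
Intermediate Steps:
$h = 8$ ($h = 4 + 4 = 8$)
$s{\left(F \right)} = \frac{8}{F}$
$C = - \frac{51}{4}$ ($C = \frac{51}{8 \frac{1}{-2}} = \frac{51}{8 \left(- \frac{1}{2}\right)} = \frac{51}{-4} = 51 \left(- \frac{1}{4}\right) = - \frac{51}{4} \approx -12.75$)
$\left(-7 - 46\right) + C \left(-109\right) = \left(-7 - 46\right) - - \frac{5559}{4} = \left(-7 - 46\right) + \frac{5559}{4} = -53 + \frac{5559}{4} = \frac{5347}{4}$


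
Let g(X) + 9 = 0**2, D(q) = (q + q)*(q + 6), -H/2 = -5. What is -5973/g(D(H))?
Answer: 1991/3 ≈ 663.67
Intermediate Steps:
H = 10 (H = -2*(-5) = 10)
D(q) = 2*q*(6 + q) (D(q) = (2*q)*(6 + q) = 2*q*(6 + q))
g(X) = -9 (g(X) = -9 + 0**2 = -9 + 0 = -9)
-5973/g(D(H)) = -5973/(-9) = -5973*(-1/9) = 1991/3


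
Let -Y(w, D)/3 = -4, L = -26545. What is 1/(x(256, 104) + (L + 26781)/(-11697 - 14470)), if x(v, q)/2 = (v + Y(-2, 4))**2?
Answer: 26167/3758836980 ≈ 6.9615e-6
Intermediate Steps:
Y(w, D) = 12 (Y(w, D) = -3*(-4) = 12)
x(v, q) = 2*(12 + v)**2 (x(v, q) = 2*(v + 12)**2 = 2*(12 + v)**2)
1/(x(256, 104) + (L + 26781)/(-11697 - 14470)) = 1/(2*(12 + 256)**2 + (-26545 + 26781)/(-11697 - 14470)) = 1/(2*268**2 + 236/(-26167)) = 1/(2*71824 + 236*(-1/26167)) = 1/(143648 - 236/26167) = 1/(3758836980/26167) = 26167/3758836980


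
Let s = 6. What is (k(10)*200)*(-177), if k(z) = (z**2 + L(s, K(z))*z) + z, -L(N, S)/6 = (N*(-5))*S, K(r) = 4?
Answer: -258774000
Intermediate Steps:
L(N, S) = 30*N*S (L(N, S) = -6*N*(-5)*S = -6*(-5*N)*S = -(-30)*N*S = 30*N*S)
k(z) = z**2 + 721*z (k(z) = (z**2 + (30*6*4)*z) + z = (z**2 + 720*z) + z = z**2 + 721*z)
(k(10)*200)*(-177) = ((10*(721 + 10))*200)*(-177) = ((10*731)*200)*(-177) = (7310*200)*(-177) = 1462000*(-177) = -258774000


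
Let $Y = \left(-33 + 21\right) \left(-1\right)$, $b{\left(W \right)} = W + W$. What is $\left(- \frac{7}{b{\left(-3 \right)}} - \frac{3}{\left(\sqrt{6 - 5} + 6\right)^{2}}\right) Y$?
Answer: $\frac{650}{49} \approx 13.265$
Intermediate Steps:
$b{\left(W \right)} = 2 W$
$Y = 12$ ($Y = \left(-12\right) \left(-1\right) = 12$)
$\left(- \frac{7}{b{\left(-3 \right)}} - \frac{3}{\left(\sqrt{6 - 5} + 6\right)^{2}}\right) Y = \left(- \frac{7}{2 \left(-3\right)} - \frac{3}{\left(\sqrt{6 - 5} + 6\right)^{2}}\right) 12 = \left(- \frac{7}{-6} - \frac{3}{\left(\sqrt{1} + 6\right)^{2}}\right) 12 = \left(\left(-7\right) \left(- \frac{1}{6}\right) - \frac{3}{\left(1 + 6\right)^{2}}\right) 12 = \left(\frac{7}{6} - \frac{3}{7^{2}}\right) 12 = \left(\frac{7}{6} - \frac{3}{49}\right) 12 = \frac{325}{294} \cdot 12 = \frac{650}{49}$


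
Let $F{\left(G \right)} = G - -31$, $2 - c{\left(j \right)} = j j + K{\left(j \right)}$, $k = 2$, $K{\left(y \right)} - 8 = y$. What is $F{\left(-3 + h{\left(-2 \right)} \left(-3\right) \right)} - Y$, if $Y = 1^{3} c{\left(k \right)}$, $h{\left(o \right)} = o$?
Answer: $46$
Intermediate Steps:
$K{\left(y \right)} = 8 + y$
$c{\left(j \right)} = -6 - j - j^{2}$ ($c{\left(j \right)} = 2 - \left(j j + \left(8 + j\right)\right) = 2 - \left(j^{2} + \left(8 + j\right)\right) = 2 - \left(8 + j + j^{2}\right) = -6 - j - j^{2}$)
$F{\left(G \right)} = 31 + G$ ($F{\left(G \right)} = G + 31 = 31 + G$)
$Y = -12$ ($Y = 1^{3} \left(-6 - 2 - 2^{2}\right) = 1 \left(-6 - 2 - 4\right) = 1 \left(-12\right) = -12$)
$F{\left(-3 + h{\left(-2 \right)} \left(-3\right) \right)} - Y = \left(31 - -3\right) - -12 = \left(31 + \left(-3 + 6\right)\right) + 12 = \left(31 + 3\right) + 12 = 34 + 12 = 46$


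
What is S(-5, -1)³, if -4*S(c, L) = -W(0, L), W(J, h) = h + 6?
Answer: 125/64 ≈ 1.9531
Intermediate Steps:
W(J, h) = 6 + h
S(c, L) = 3/2 + L/4 (S(c, L) = -(-1)*(6 + L)/4 = -(-6 - L)/4 = 3/2 + L/4)
S(-5, -1)³ = (3/2 + (¼)*(-1))³ = (3/2 - ¼)³ = (5/4)³ = 125/64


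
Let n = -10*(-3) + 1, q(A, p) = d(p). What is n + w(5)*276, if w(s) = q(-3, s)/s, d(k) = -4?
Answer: -949/5 ≈ -189.80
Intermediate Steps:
q(A, p) = -4
n = 31 (n = 30 + 1 = 31)
w(s) = -4/s
n + w(5)*276 = 31 - 4/5*276 = 31 - 4*⅕*276 = 31 - ⅘*276 = 31 - 1104/5 = -949/5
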